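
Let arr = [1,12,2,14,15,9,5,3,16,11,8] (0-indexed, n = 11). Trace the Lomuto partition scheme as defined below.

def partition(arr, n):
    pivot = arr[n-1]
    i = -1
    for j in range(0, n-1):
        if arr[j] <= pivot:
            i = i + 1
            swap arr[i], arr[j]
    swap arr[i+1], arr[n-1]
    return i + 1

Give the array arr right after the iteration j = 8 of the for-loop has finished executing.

pivot = arr[10] = 8; i = -1
j=0: arr[0]=1 ≤ 8 → i=0, swap arr[0],arr[0] (no change) → [1,12,2,14,15,9,5,3,16,11,8]
j=1: arr[1]=12 > 8 → no swap
j=2: arr[2]=2 ≤ 8 → i=1, swap arr[1],arr[2] → [1,2,12,14,15,9,5,3,16,11,8]
j=3: arr[3]=14 > 8 → no swap
j=4: arr[4]=15 > 8 → no swap
j=5: arr[5]=9 > 8 → no swap
j=6: arr[6]=5 ≤ 8 → i=2, swap arr[2],arr[6] → [1,2,5,14,15,9,12,3,16,11,8]
j=7: arr[7]=3 ≤ 8 → i=3, swap arr[3],arr[7] → [1,2,5,3,15,9,12,14,16,11,8]
j=8: arr[8]=16 > 8 → no swap
(after j=8) arr = [1,2,5,3,15,9,12,14,16,11,8]

[1,2,5,3,15,9,12,14,16,11,8]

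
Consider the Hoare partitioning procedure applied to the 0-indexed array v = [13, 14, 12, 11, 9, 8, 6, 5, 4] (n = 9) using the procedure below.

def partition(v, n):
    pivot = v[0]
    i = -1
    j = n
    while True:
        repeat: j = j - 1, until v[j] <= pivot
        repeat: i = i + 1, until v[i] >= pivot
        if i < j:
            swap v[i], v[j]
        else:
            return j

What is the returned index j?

6

pivot = v[0] = 13; i = -1, j = 9
j→8 (v[8]=4≤13), i→0 (v[0]=13≥13); i<j, swap → [4, 14, 12, 11, 9, 8, 6, 5, 13]
j→7 (v[7]=5≤13), i→1 (v[1]=14≥13); i<j, swap → [4, 5, 12, 11, 9, 8, 6, 14, 13]
j→6, i→7; i≥j, return j=6. v = [4, 5, 12, 11, 9, 8, 6, 14, 13]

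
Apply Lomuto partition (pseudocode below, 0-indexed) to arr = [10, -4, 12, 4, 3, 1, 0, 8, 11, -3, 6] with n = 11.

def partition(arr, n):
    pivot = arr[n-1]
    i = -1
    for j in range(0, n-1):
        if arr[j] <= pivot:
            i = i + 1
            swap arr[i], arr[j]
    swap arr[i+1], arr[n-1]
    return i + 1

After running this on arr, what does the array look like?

[-4, 4, 3, 1, 0, -3, 6, 8, 11, 10, 12]

pivot=6, i=-1
j=0: 10>6, skip
j=1: -4≤6, i=0, swap(0,1) ⇒ [-4, 10, 12, 4, 3, 1, 0, 8, 11, -3, 6]
j=2: 12>6, skip
j=3: 4≤6, i=1, swap(1,3) ⇒ [-4, 4, 12, 10, 3, 1, 0, 8, 11, -3, 6]
j=4: 3≤6, i=2, swap(2,4) ⇒ [-4, 4, 3, 10, 12, 1, 0, 8, 11, -3, 6]
j=5: 1≤6, i=3, swap(3,5) ⇒ [-4, 4, 3, 1, 12, 10, 0, 8, 11, -3, 6]
j=6: 0≤6, i=4, swap(4,6) ⇒ [-4, 4, 3, 1, 0, 10, 12, 8, 11, -3, 6]
j=7: 8>6, skip
j=8: 11>6, skip
j=9: -3≤6, i=5, swap(5,9) ⇒ [-4, 4, 3, 1, 0, -3, 12, 8, 11, 10, 6]
swap(6,10) ⇒ [-4, 4, 3, 1, 0, -3, 6, 8, 11, 10, 12]; return 6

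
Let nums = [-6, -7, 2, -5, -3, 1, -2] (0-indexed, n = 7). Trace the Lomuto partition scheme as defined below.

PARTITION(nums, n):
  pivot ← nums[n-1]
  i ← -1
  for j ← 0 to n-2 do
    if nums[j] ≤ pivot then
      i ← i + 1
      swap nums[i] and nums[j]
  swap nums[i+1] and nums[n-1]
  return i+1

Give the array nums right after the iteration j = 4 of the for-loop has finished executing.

pivot=-2, i=-1
j=0: -6≤-2, i=0, swap(0,0) ⇒ [-6, -7, 2, -5, -3, 1, -2]
j=1: -7≤-2, i=1, swap(1,1) ⇒ [-6, -7, 2, -5, -3, 1, -2]
j=2: 2>-2, skip
j=3: -5≤-2, i=2, swap(2,3) ⇒ [-6, -7, -5, 2, -3, 1, -2]
j=4: -3≤-2, i=3, swap(3,4) ⇒ [-6, -7, -5, -3, 2, 1, -2]
(after j=4) nums = [-6, -7, -5, -3, 2, 1, -2]

[-6, -7, -5, -3, 2, 1, -2]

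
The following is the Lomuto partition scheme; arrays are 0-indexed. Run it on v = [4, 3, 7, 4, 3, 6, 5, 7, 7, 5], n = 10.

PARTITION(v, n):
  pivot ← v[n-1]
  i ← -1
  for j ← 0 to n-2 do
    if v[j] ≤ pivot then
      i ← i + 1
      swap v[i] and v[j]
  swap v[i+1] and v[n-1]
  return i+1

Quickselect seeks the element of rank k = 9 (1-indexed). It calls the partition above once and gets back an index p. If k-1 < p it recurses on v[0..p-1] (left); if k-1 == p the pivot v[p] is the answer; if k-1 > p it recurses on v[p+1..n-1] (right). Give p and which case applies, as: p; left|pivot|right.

pivot = v[9] = 5; i = -1
j=0: v[0]=4 ≤ 5 → i=0, swap v[0],v[0] (no change) → [4, 3, 7, 4, 3, 6, 5, 7, 7, 5]
j=1: v[1]=3 ≤ 5 → i=1, swap v[1],v[1] (no change) → [4, 3, 7, 4, 3, 6, 5, 7, 7, 5]
j=2: v[2]=7 > 5 → no swap
j=3: v[3]=4 ≤ 5 → i=2, swap v[2],v[3] → [4, 3, 4, 7, 3, 6, 5, 7, 7, 5]
j=4: v[4]=3 ≤ 5 → i=3, swap v[3],v[4] → [4, 3, 4, 3, 7, 6, 5, 7, 7, 5]
j=5: v[5]=6 > 5 → no swap
j=6: v[6]=5 ≤ 5 → i=4, swap v[4],v[6] → [4, 3, 4, 3, 5, 6, 7, 7, 7, 5]
j=7: v[7]=7 > 5 → no swap
j=8: v[8]=7 > 5 → no swap
final swap v[5],v[9] → [4, 3, 4, 3, 5, 5, 7, 7, 7, 6]; return 5
p = 5; k-1 = 8 > 5 ⇒ right

5; right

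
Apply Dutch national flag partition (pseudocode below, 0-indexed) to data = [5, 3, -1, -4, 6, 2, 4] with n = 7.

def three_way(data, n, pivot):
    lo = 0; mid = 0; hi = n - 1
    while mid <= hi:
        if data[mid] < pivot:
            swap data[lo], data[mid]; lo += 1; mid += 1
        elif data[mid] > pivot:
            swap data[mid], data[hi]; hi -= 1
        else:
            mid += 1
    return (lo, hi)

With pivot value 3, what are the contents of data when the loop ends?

lo=0 mid=0 hi=6
5>3: swap(0,6), hi=5 ⇒ [4, 3, -1, -4, 6, 2, 5]
4>3: swap(0,5), hi=4 ⇒ [2, 3, -1, -4, 6, 4, 5]
2<3: swap(0,0), lo=1 mid=1 ⇒ [2, 3, -1, -4, 6, 4, 5]
3=3: mid=2
-1<3: swap(1,2), lo=2 mid=3 ⇒ [2, -1, 3, -4, 6, 4, 5]
-4<3: swap(2,3), lo=3 mid=4 ⇒ [2, -1, -4, 3, 6, 4, 5]
6>3: swap(4,4), hi=3 ⇒ [2, -1, -4, 3, 6, 4, 5]
done. lo=3 hi=3; data=[2, -1, -4, 3, 6, 4, 5]

[2, -1, -4, 3, 6, 4, 5]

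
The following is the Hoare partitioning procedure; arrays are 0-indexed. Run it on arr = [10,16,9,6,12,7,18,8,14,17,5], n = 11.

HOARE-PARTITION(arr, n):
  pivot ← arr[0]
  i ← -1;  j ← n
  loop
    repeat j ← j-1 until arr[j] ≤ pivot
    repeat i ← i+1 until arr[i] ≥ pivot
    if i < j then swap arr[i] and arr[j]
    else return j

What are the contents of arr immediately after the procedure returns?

[5,8,9,6,7,12,18,16,14,17,10]

pivot=10
j stops at 10 (5), i stops at 0 (10); swap ⇒ [5,16,9,6,12,7,18,8,14,17,10]
j stops at 7 (8), i stops at 1 (16); swap ⇒ [5,8,9,6,12,7,18,16,14,17,10]
j stops at 5 (7), i stops at 4 (12); swap ⇒ [5,8,9,6,7,12,18,16,14,17,10]
j stops at 4, i stops at 5; i≥j ⇒ return 4. arr=[5,8,9,6,7,12,18,16,14,17,10]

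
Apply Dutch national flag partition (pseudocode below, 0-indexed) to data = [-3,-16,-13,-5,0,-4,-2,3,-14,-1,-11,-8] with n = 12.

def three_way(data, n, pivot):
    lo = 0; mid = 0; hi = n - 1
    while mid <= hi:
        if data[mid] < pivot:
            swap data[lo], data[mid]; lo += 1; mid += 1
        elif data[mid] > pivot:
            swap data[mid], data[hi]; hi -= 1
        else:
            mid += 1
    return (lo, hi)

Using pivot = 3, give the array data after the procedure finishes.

[-3,-16,-13,-5,0,-4,-2,-14,-1,-11,-8,3]

lo=0 mid=0 hi=11
-3<3: swap(0,0), lo=1 mid=1 ⇒ [-3,-16,-13,-5,0,-4,-2,3,-14,-1,-11,-8]
-16<3: swap(1,1), lo=2 mid=2 ⇒ [-3,-16,-13,-5,0,-4,-2,3,-14,-1,-11,-8]
-13<3: swap(2,2), lo=3 mid=3 ⇒ [-3,-16,-13,-5,0,-4,-2,3,-14,-1,-11,-8]
-5<3: swap(3,3), lo=4 mid=4 ⇒ [-3,-16,-13,-5,0,-4,-2,3,-14,-1,-11,-8]
0<3: swap(4,4), lo=5 mid=5 ⇒ [-3,-16,-13,-5,0,-4,-2,3,-14,-1,-11,-8]
-4<3: swap(5,5), lo=6 mid=6 ⇒ [-3,-16,-13,-5,0,-4,-2,3,-14,-1,-11,-8]
-2<3: swap(6,6), lo=7 mid=7 ⇒ [-3,-16,-13,-5,0,-4,-2,3,-14,-1,-11,-8]
3=3: mid=8
-14<3: swap(7,8), lo=8 mid=9 ⇒ [-3,-16,-13,-5,0,-4,-2,-14,3,-1,-11,-8]
-1<3: swap(8,9), lo=9 mid=10 ⇒ [-3,-16,-13,-5,0,-4,-2,-14,-1,3,-11,-8]
-11<3: swap(9,10), lo=10 mid=11 ⇒ [-3,-16,-13,-5,0,-4,-2,-14,-1,-11,3,-8]
-8<3: swap(10,11), lo=11 mid=12 ⇒ [-3,-16,-13,-5,0,-4,-2,-14,-1,-11,-8,3]
done. lo=11 hi=11; data=[-3,-16,-13,-5,0,-4,-2,-14,-1,-11,-8,3]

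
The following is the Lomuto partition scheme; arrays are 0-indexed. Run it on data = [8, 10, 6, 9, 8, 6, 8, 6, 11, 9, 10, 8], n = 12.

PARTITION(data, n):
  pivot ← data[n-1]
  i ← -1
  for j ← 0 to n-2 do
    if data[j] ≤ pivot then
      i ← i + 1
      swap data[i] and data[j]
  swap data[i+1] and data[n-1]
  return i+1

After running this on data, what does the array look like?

pivot=8, i=-1
j=0: 8≤8, i=0, swap(0,0) ⇒ [8, 10, 6, 9, 8, 6, 8, 6, 11, 9, 10, 8]
j=1: 10>8, skip
j=2: 6≤8, i=1, swap(1,2) ⇒ [8, 6, 10, 9, 8, 6, 8, 6, 11, 9, 10, 8]
j=3: 9>8, skip
j=4: 8≤8, i=2, swap(2,4) ⇒ [8, 6, 8, 9, 10, 6, 8, 6, 11, 9, 10, 8]
j=5: 6≤8, i=3, swap(3,5) ⇒ [8, 6, 8, 6, 10, 9, 8, 6, 11, 9, 10, 8]
j=6: 8≤8, i=4, swap(4,6) ⇒ [8, 6, 8, 6, 8, 9, 10, 6, 11, 9, 10, 8]
j=7: 6≤8, i=5, swap(5,7) ⇒ [8, 6, 8, 6, 8, 6, 10, 9, 11, 9, 10, 8]
j=8: 11>8, skip
j=9: 9>8, skip
j=10: 10>8, skip
swap(6,11) ⇒ [8, 6, 8, 6, 8, 6, 8, 9, 11, 9, 10, 10]; return 6

[8, 6, 8, 6, 8, 6, 8, 9, 11, 9, 10, 10]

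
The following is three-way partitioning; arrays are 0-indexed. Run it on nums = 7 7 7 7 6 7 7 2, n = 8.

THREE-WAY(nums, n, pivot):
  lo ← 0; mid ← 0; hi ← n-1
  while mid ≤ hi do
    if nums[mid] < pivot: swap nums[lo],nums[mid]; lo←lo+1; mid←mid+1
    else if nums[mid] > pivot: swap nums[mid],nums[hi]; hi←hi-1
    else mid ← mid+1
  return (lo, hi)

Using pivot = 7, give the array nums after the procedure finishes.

6 2 7 7 7 7 7 7

pivot = 7; lo=0, mid=0, hi=7
nums[mid]=7=7: mid=1
nums[mid]=7=7: mid=2
nums[mid]=7=7: mid=3
nums[mid]=7=7: mid=4
nums[mid]=6<7: swap nums[0],nums[4]; lo=1,mid=5 → 6 7 7 7 7 7 7 2
nums[mid]=7=7: mid=6
nums[mid]=7=7: mid=7
nums[mid]=2<7: swap nums[1],nums[7]; lo=2,mid=8 → 6 2 7 7 7 7 7 7
end: lo=2, hi=7; nums = 6 2 7 7 7 7 7 7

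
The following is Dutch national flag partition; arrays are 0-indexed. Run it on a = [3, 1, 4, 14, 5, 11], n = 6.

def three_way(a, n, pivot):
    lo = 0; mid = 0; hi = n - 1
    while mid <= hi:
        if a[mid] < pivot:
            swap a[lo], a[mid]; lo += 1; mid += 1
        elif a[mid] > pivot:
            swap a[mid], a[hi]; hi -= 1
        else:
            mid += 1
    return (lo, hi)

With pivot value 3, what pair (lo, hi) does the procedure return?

(1, 1)

pivot = 3; lo=0, mid=0, hi=5
a[mid]=3=3: mid=1
a[mid]=1<3: swap a[0],a[1]; lo=1,mid=2 → [1, 3, 4, 14, 5, 11]
a[mid]=4>3: swap a[2],a[5]; hi=4 → [1, 3, 11, 14, 5, 4]
a[mid]=11>3: swap a[2],a[4]; hi=3 → [1, 3, 5, 14, 11, 4]
a[mid]=5>3: swap a[2],a[3]; hi=2 → [1, 3, 14, 5, 11, 4]
a[mid]=14>3: swap a[2],a[2]; hi=1 → [1, 3, 14, 5, 11, 4]
end: lo=1, hi=1; a = [1, 3, 14, 5, 11, 4]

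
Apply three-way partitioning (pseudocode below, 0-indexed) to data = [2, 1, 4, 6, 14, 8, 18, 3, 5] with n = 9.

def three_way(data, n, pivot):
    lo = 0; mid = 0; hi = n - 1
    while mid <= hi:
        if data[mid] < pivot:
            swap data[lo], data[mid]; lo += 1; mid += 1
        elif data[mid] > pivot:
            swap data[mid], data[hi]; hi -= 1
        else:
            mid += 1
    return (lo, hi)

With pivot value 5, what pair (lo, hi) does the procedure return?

(4, 4)

lo=0 mid=0 hi=8
2<5: swap(0,0), lo=1 mid=1 ⇒ [2, 1, 4, 6, 14, 8, 18, 3, 5]
1<5: swap(1,1), lo=2 mid=2 ⇒ [2, 1, 4, 6, 14, 8, 18, 3, 5]
4<5: swap(2,2), lo=3 mid=3 ⇒ [2, 1, 4, 6, 14, 8, 18, 3, 5]
6>5: swap(3,8), hi=7 ⇒ [2, 1, 4, 5, 14, 8, 18, 3, 6]
5=5: mid=4
14>5: swap(4,7), hi=6 ⇒ [2, 1, 4, 5, 3, 8, 18, 14, 6]
3<5: swap(3,4), lo=4 mid=5 ⇒ [2, 1, 4, 3, 5, 8, 18, 14, 6]
8>5: swap(5,6), hi=5 ⇒ [2, 1, 4, 3, 5, 18, 8, 14, 6]
18>5: swap(5,5), hi=4 ⇒ [2, 1, 4, 3, 5, 18, 8, 14, 6]
done. lo=4 hi=4; data=[2, 1, 4, 3, 5, 18, 8, 14, 6]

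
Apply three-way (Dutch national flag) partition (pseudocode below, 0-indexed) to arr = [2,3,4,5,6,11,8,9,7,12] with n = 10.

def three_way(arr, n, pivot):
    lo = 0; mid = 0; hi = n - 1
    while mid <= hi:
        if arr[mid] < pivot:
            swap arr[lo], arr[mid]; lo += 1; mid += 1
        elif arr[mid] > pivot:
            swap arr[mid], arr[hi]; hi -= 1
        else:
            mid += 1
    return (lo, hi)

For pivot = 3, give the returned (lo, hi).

(1, 1)

lo=0 mid=0 hi=9
2<3: swap(0,0), lo=1 mid=1 ⇒ [2,3,4,5,6,11,8,9,7,12]
3=3: mid=2
4>3: swap(2,9), hi=8 ⇒ [2,3,12,5,6,11,8,9,7,4]
12>3: swap(2,8), hi=7 ⇒ [2,3,7,5,6,11,8,9,12,4]
7>3: swap(2,7), hi=6 ⇒ [2,3,9,5,6,11,8,7,12,4]
9>3: swap(2,6), hi=5 ⇒ [2,3,8,5,6,11,9,7,12,4]
8>3: swap(2,5), hi=4 ⇒ [2,3,11,5,6,8,9,7,12,4]
11>3: swap(2,4), hi=3 ⇒ [2,3,6,5,11,8,9,7,12,4]
6>3: swap(2,3), hi=2 ⇒ [2,3,5,6,11,8,9,7,12,4]
5>3: swap(2,2), hi=1 ⇒ [2,3,5,6,11,8,9,7,12,4]
done. lo=1 hi=1; arr=[2,3,5,6,11,8,9,7,12,4]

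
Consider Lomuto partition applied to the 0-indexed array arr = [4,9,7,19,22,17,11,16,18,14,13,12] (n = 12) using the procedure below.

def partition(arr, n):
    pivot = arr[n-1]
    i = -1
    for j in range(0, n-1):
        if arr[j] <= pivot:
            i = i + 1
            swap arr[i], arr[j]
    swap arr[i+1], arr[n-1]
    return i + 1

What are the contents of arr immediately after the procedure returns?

pivot = arr[11] = 12; i = -1
j=0: arr[0]=4 ≤ 12 → i=0, swap arr[0],arr[0] (no change) → [4,9,7,19,22,17,11,16,18,14,13,12]
j=1: arr[1]=9 ≤ 12 → i=1, swap arr[1],arr[1] (no change) → [4,9,7,19,22,17,11,16,18,14,13,12]
j=2: arr[2]=7 ≤ 12 → i=2, swap arr[2],arr[2] (no change) → [4,9,7,19,22,17,11,16,18,14,13,12]
j=3: arr[3]=19 > 12 → no swap
j=4: arr[4]=22 > 12 → no swap
j=5: arr[5]=17 > 12 → no swap
j=6: arr[6]=11 ≤ 12 → i=3, swap arr[3],arr[6] → [4,9,7,11,22,17,19,16,18,14,13,12]
j=7: arr[7]=16 > 12 → no swap
j=8: arr[8]=18 > 12 → no swap
j=9: arr[9]=14 > 12 → no swap
j=10: arr[10]=13 > 12 → no swap
final swap arr[4],arr[11] → [4,9,7,11,12,17,19,16,18,14,13,22]; return 4

[4,9,7,11,12,17,19,16,18,14,13,22]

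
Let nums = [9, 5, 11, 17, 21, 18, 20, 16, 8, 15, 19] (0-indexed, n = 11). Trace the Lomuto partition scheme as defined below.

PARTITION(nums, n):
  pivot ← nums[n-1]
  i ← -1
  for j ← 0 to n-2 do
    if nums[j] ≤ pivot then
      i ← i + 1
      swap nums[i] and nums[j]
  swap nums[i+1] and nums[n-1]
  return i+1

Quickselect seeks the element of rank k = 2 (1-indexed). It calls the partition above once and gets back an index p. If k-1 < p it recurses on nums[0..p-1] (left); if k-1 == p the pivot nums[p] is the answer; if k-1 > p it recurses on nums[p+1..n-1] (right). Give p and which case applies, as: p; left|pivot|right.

pivot = nums[10] = 19; i = -1
j=0: nums[0]=9 ≤ 19 → i=0, swap nums[0],nums[0] (no change) → [9, 5, 11, 17, 21, 18, 20, 16, 8, 15, 19]
j=1: nums[1]=5 ≤ 19 → i=1, swap nums[1],nums[1] (no change) → [9, 5, 11, 17, 21, 18, 20, 16, 8, 15, 19]
j=2: nums[2]=11 ≤ 19 → i=2, swap nums[2],nums[2] (no change) → [9, 5, 11, 17, 21, 18, 20, 16, 8, 15, 19]
j=3: nums[3]=17 ≤ 19 → i=3, swap nums[3],nums[3] (no change) → [9, 5, 11, 17, 21, 18, 20, 16, 8, 15, 19]
j=4: nums[4]=21 > 19 → no swap
j=5: nums[5]=18 ≤ 19 → i=4, swap nums[4],nums[5] → [9, 5, 11, 17, 18, 21, 20, 16, 8, 15, 19]
j=6: nums[6]=20 > 19 → no swap
j=7: nums[7]=16 ≤ 19 → i=5, swap nums[5],nums[7] → [9, 5, 11, 17, 18, 16, 20, 21, 8, 15, 19]
j=8: nums[8]=8 ≤ 19 → i=6, swap nums[6],nums[8] → [9, 5, 11, 17, 18, 16, 8, 21, 20, 15, 19]
j=9: nums[9]=15 ≤ 19 → i=7, swap nums[7],nums[9] → [9, 5, 11, 17, 18, 16, 8, 15, 20, 21, 19]
final swap nums[8],nums[10] → [9, 5, 11, 17, 18, 16, 8, 15, 19, 21, 20]; return 8
p = 8; k-1 = 1 < 8 ⇒ left

8; left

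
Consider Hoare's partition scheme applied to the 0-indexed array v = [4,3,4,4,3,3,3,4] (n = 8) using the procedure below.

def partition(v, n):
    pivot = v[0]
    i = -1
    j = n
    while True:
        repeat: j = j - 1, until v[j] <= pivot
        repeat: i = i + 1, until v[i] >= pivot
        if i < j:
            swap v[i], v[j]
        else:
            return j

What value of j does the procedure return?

pivot = v[0] = 4; i = -1, j = 8
j→7 (v[7]=4≤4), i→0 (v[0]=4≥4); i<j, swap → [4,3,4,4,3,3,3,4]
j→6 (v[6]=3≤4), i→2 (v[2]=4≥4); i<j, swap → [4,3,3,4,3,3,4,4]
j→5 (v[5]=3≤4), i→3 (v[3]=4≥4); i<j, swap → [4,3,3,3,3,4,4,4]
j→4, i→5; i≥j, return j=4. v = [4,3,3,3,3,4,4,4]

4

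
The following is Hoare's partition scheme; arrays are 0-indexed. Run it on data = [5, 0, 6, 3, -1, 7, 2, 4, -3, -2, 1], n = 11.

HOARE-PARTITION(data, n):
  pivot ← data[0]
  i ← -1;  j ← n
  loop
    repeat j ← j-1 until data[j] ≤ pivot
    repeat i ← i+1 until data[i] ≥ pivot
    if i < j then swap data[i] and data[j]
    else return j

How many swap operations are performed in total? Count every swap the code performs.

3

pivot=5
j stops at 10 (1), i stops at 0 (5); swap ⇒ [1, 0, 6, 3, -1, 7, 2, 4, -3, -2, 5]
j stops at 9 (-2), i stops at 2 (6); swap ⇒ [1, 0, -2, 3, -1, 7, 2, 4, -3, 6, 5]
j stops at 8 (-3), i stops at 5 (7); swap ⇒ [1, 0, -2, 3, -1, -3, 2, 4, 7, 6, 5]
j stops at 7, i stops at 8; i≥j ⇒ return 7. data=[1, 0, -2, 3, -1, -3, 2, 4, 7, 6, 5]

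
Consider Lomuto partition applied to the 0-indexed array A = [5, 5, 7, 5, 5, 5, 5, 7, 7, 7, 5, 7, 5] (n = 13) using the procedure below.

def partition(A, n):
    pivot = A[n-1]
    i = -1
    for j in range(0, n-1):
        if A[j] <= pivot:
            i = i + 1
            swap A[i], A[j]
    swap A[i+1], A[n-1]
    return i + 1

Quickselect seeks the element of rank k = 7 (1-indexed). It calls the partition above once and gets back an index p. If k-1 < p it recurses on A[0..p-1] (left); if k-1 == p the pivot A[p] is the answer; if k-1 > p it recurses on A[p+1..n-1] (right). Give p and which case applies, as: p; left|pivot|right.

pivot = A[12] = 5; i = -1
j=0: A[0]=5 ≤ 5 → i=0, swap A[0],A[0] (no change) → [5, 5, 7, 5, 5, 5, 5, 7, 7, 7, 5, 7, 5]
j=1: A[1]=5 ≤ 5 → i=1, swap A[1],A[1] (no change) → [5, 5, 7, 5, 5, 5, 5, 7, 7, 7, 5, 7, 5]
j=2: A[2]=7 > 5 → no swap
j=3: A[3]=5 ≤ 5 → i=2, swap A[2],A[3] → [5, 5, 5, 7, 5, 5, 5, 7, 7, 7, 5, 7, 5]
j=4: A[4]=5 ≤ 5 → i=3, swap A[3],A[4] → [5, 5, 5, 5, 7, 5, 5, 7, 7, 7, 5, 7, 5]
j=5: A[5]=5 ≤ 5 → i=4, swap A[4],A[5] → [5, 5, 5, 5, 5, 7, 5, 7, 7, 7, 5, 7, 5]
j=6: A[6]=5 ≤ 5 → i=5, swap A[5],A[6] → [5, 5, 5, 5, 5, 5, 7, 7, 7, 7, 5, 7, 5]
j=7: A[7]=7 > 5 → no swap
j=8: A[8]=7 > 5 → no swap
j=9: A[9]=7 > 5 → no swap
j=10: A[10]=5 ≤ 5 → i=6, swap A[6],A[10] → [5, 5, 5, 5, 5, 5, 5, 7, 7, 7, 7, 7, 5]
j=11: A[11]=7 > 5 → no swap
final swap A[7],A[12] → [5, 5, 5, 5, 5, 5, 5, 5, 7, 7, 7, 7, 7]; return 7
p = 7; k-1 = 6 < 7 ⇒ left

7; left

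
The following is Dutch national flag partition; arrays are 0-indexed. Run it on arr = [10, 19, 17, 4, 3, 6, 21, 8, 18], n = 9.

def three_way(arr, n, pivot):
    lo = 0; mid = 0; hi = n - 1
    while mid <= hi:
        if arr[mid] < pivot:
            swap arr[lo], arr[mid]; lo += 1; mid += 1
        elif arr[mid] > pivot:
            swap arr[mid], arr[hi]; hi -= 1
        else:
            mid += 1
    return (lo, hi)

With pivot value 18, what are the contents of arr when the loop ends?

[10, 17, 4, 3, 6, 8, 18, 21, 19]

lo=0 mid=0 hi=8
10<18: swap(0,0), lo=1 mid=1 ⇒ [10, 19, 17, 4, 3, 6, 21, 8, 18]
19>18: swap(1,8), hi=7 ⇒ [10, 18, 17, 4, 3, 6, 21, 8, 19]
18=18: mid=2
17<18: swap(1,2), lo=2 mid=3 ⇒ [10, 17, 18, 4, 3, 6, 21, 8, 19]
4<18: swap(2,3), lo=3 mid=4 ⇒ [10, 17, 4, 18, 3, 6, 21, 8, 19]
3<18: swap(3,4), lo=4 mid=5 ⇒ [10, 17, 4, 3, 18, 6, 21, 8, 19]
6<18: swap(4,5), lo=5 mid=6 ⇒ [10, 17, 4, 3, 6, 18, 21, 8, 19]
21>18: swap(6,7), hi=6 ⇒ [10, 17, 4, 3, 6, 18, 8, 21, 19]
8<18: swap(5,6), lo=6 mid=7 ⇒ [10, 17, 4, 3, 6, 8, 18, 21, 19]
done. lo=6 hi=6; arr=[10, 17, 4, 3, 6, 8, 18, 21, 19]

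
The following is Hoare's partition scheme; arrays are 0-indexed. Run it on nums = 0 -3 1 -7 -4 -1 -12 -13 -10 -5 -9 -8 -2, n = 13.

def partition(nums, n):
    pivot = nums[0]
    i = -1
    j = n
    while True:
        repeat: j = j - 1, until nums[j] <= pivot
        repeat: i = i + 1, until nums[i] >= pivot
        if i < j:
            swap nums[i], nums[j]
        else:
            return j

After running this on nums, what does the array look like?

-2 -3 -8 -7 -4 -1 -12 -13 -10 -5 -9 1 0

pivot = nums[0] = 0; i = -1, j = 13
j→12 (nums[12]=-2≤0), i→0 (nums[0]=0≥0); i<j, swap → -2 -3 1 -7 -4 -1 -12 -13 -10 -5 -9 -8 0
j→11 (nums[11]=-8≤0), i→2 (nums[2]=1≥0); i<j, swap → -2 -3 -8 -7 -4 -1 -12 -13 -10 -5 -9 1 0
j→10, i→11; i≥j, return j=10. nums = -2 -3 -8 -7 -4 -1 -12 -13 -10 -5 -9 1 0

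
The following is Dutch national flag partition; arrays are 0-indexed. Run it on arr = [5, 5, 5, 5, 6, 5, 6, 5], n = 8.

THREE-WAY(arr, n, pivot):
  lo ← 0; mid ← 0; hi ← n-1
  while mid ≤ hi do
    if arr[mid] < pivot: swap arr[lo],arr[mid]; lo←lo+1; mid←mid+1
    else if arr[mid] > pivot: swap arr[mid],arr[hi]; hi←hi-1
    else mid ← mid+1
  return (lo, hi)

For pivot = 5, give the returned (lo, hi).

pivot = 5; lo=0, mid=0, hi=7
arr[mid]=5=5: mid=1
arr[mid]=5=5: mid=2
arr[mid]=5=5: mid=3
arr[mid]=5=5: mid=4
arr[mid]=6>5: swap arr[4],arr[7]; hi=6 → [5, 5, 5, 5, 5, 5, 6, 6]
arr[mid]=5=5: mid=5
arr[mid]=5=5: mid=6
arr[mid]=6>5: swap arr[6],arr[6]; hi=5 → [5, 5, 5, 5, 5, 5, 6, 6]
end: lo=0, hi=5; arr = [5, 5, 5, 5, 5, 5, 6, 6]

(0, 5)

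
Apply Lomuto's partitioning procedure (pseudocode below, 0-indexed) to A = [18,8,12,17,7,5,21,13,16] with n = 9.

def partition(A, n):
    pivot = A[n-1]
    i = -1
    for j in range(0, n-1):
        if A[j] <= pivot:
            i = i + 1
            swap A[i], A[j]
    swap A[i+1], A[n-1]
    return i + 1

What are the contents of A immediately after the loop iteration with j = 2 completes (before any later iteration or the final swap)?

[8,12,18,17,7,5,21,13,16]

pivot=16, i=-1
j=0: 18>16, skip
j=1: 8≤16, i=0, swap(0,1) ⇒ [8,18,12,17,7,5,21,13,16]
j=2: 12≤16, i=1, swap(1,2) ⇒ [8,12,18,17,7,5,21,13,16]
(after j=2) A = [8,12,18,17,7,5,21,13,16]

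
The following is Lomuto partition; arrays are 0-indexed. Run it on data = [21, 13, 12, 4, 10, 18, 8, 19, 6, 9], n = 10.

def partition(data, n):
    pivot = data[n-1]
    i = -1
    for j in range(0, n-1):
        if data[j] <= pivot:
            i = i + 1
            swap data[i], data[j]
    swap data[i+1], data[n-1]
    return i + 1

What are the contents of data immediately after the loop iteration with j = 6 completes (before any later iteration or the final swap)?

pivot = data[9] = 9; i = -1
j=0: data[0]=21 > 9 → no swap
j=1: data[1]=13 > 9 → no swap
j=2: data[2]=12 > 9 → no swap
j=3: data[3]=4 ≤ 9 → i=0, swap data[0],data[3] → [4, 13, 12, 21, 10, 18, 8, 19, 6, 9]
j=4: data[4]=10 > 9 → no swap
j=5: data[5]=18 > 9 → no swap
j=6: data[6]=8 ≤ 9 → i=1, swap data[1],data[6] → [4, 8, 12, 21, 10, 18, 13, 19, 6, 9]
(after j=6) data = [4, 8, 12, 21, 10, 18, 13, 19, 6, 9]

[4, 8, 12, 21, 10, 18, 13, 19, 6, 9]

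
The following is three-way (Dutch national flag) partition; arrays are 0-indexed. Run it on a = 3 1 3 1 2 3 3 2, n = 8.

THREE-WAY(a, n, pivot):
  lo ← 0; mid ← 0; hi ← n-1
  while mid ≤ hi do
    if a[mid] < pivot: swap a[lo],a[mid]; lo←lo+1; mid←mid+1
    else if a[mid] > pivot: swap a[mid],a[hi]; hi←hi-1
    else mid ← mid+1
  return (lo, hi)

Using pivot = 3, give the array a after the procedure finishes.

pivot = 3; lo=0, mid=0, hi=7
a[mid]=3=3: mid=1
a[mid]=1<3: swap a[0],a[1]; lo=1,mid=2 → 1 3 3 1 2 3 3 2
a[mid]=3=3: mid=3
a[mid]=1<3: swap a[1],a[3]; lo=2,mid=4 → 1 1 3 3 2 3 3 2
a[mid]=2<3: swap a[2],a[4]; lo=3,mid=5 → 1 1 2 3 3 3 3 2
a[mid]=3=3: mid=6
a[mid]=3=3: mid=7
a[mid]=2<3: swap a[3],a[7]; lo=4,mid=8 → 1 1 2 2 3 3 3 3
end: lo=4, hi=7; a = 1 1 2 2 3 3 3 3

1 1 2 2 3 3 3 3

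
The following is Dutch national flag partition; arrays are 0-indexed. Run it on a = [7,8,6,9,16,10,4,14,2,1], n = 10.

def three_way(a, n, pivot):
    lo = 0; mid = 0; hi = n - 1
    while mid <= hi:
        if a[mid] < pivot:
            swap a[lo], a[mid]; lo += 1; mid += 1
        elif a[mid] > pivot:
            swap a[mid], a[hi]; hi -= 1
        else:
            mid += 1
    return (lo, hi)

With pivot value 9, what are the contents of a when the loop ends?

lo=0 mid=0 hi=9
7<9: swap(0,0), lo=1 mid=1 ⇒ [7,8,6,9,16,10,4,14,2,1]
8<9: swap(1,1), lo=2 mid=2 ⇒ [7,8,6,9,16,10,4,14,2,1]
6<9: swap(2,2), lo=3 mid=3 ⇒ [7,8,6,9,16,10,4,14,2,1]
9=9: mid=4
16>9: swap(4,9), hi=8 ⇒ [7,8,6,9,1,10,4,14,2,16]
1<9: swap(3,4), lo=4 mid=5 ⇒ [7,8,6,1,9,10,4,14,2,16]
10>9: swap(5,8), hi=7 ⇒ [7,8,6,1,9,2,4,14,10,16]
2<9: swap(4,5), lo=5 mid=6 ⇒ [7,8,6,1,2,9,4,14,10,16]
4<9: swap(5,6), lo=6 mid=7 ⇒ [7,8,6,1,2,4,9,14,10,16]
14>9: swap(7,7), hi=6 ⇒ [7,8,6,1,2,4,9,14,10,16]
done. lo=6 hi=6; a=[7,8,6,1,2,4,9,14,10,16]

[7,8,6,1,2,4,9,14,10,16]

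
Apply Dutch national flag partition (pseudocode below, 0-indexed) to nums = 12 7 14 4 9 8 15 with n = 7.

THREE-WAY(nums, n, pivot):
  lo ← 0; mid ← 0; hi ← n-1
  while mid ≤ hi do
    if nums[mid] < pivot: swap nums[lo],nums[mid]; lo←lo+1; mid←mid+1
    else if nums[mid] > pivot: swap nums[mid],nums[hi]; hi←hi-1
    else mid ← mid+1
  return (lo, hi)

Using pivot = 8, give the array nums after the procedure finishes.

lo=0 mid=0 hi=6
12>8: swap(0,6), hi=5 ⇒ 15 7 14 4 9 8 12
15>8: swap(0,5), hi=4 ⇒ 8 7 14 4 9 15 12
8=8: mid=1
7<8: swap(0,1), lo=1 mid=2 ⇒ 7 8 14 4 9 15 12
14>8: swap(2,4), hi=3 ⇒ 7 8 9 4 14 15 12
9>8: swap(2,3), hi=2 ⇒ 7 8 4 9 14 15 12
4<8: swap(1,2), lo=2 mid=3 ⇒ 7 4 8 9 14 15 12
done. lo=2 hi=2; nums=7 4 8 9 14 15 12

7 4 8 9 14 15 12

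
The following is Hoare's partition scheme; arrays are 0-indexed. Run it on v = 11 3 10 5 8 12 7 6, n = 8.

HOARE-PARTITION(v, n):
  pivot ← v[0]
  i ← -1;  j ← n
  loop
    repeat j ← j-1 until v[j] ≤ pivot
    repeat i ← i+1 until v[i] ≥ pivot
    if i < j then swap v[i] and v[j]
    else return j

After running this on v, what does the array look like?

6 3 10 5 8 7 12 11

pivot = v[0] = 11; i = -1, j = 8
j→7 (v[7]=6≤11), i→0 (v[0]=11≥11); i<j, swap → 6 3 10 5 8 12 7 11
j→6 (v[6]=7≤11), i→5 (v[5]=12≥11); i<j, swap → 6 3 10 5 8 7 12 11
j→5, i→6; i≥j, return j=5. v = 6 3 10 5 8 7 12 11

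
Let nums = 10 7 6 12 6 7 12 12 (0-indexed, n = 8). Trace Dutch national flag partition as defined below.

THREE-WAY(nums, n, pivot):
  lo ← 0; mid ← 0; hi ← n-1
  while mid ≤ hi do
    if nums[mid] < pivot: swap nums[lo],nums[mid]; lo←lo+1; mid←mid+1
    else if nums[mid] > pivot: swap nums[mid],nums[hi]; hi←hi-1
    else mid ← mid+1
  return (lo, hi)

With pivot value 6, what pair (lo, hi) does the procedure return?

lo=0 mid=0 hi=7
10>6: swap(0,7), hi=6 ⇒ 12 7 6 12 6 7 12 10
12>6: swap(0,6), hi=5 ⇒ 12 7 6 12 6 7 12 10
12>6: swap(0,5), hi=4 ⇒ 7 7 6 12 6 12 12 10
7>6: swap(0,4), hi=3 ⇒ 6 7 6 12 7 12 12 10
6=6: mid=1
7>6: swap(1,3), hi=2 ⇒ 6 12 6 7 7 12 12 10
12>6: swap(1,2), hi=1 ⇒ 6 6 12 7 7 12 12 10
6=6: mid=2
done. lo=0 hi=1; nums=6 6 12 7 7 12 12 10

(0, 1)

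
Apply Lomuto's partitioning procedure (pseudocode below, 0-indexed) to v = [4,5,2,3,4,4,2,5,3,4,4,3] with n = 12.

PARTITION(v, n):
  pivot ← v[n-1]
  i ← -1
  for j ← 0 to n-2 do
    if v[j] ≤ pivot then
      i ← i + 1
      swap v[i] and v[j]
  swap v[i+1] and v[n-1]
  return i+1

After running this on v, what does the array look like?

pivot=3, i=-1
j=0: 4>3, skip
j=1: 5>3, skip
j=2: 2≤3, i=0, swap(0,2) ⇒ [2,5,4,3,4,4,2,5,3,4,4,3]
j=3: 3≤3, i=1, swap(1,3) ⇒ [2,3,4,5,4,4,2,5,3,4,4,3]
j=4: 4>3, skip
j=5: 4>3, skip
j=6: 2≤3, i=2, swap(2,6) ⇒ [2,3,2,5,4,4,4,5,3,4,4,3]
j=7: 5>3, skip
j=8: 3≤3, i=3, swap(3,8) ⇒ [2,3,2,3,4,4,4,5,5,4,4,3]
j=9: 4>3, skip
j=10: 4>3, skip
swap(4,11) ⇒ [2,3,2,3,3,4,4,5,5,4,4,4]; return 4

[2,3,2,3,3,4,4,5,5,4,4,4]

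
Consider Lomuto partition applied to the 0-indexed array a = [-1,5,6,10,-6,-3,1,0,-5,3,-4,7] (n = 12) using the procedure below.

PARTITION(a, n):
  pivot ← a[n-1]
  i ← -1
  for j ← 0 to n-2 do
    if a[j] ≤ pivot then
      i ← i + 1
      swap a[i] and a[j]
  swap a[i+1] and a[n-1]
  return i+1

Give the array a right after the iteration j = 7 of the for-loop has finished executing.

pivot = a[11] = 7; i = -1
j=0: a[0]=-1 ≤ 7 → i=0, swap a[0],a[0] (no change) → [-1,5,6,10,-6,-3,1,0,-5,3,-4,7]
j=1: a[1]=5 ≤ 7 → i=1, swap a[1],a[1] (no change) → [-1,5,6,10,-6,-3,1,0,-5,3,-4,7]
j=2: a[2]=6 ≤ 7 → i=2, swap a[2],a[2] (no change) → [-1,5,6,10,-6,-3,1,0,-5,3,-4,7]
j=3: a[3]=10 > 7 → no swap
j=4: a[4]=-6 ≤ 7 → i=3, swap a[3],a[4] → [-1,5,6,-6,10,-3,1,0,-5,3,-4,7]
j=5: a[5]=-3 ≤ 7 → i=4, swap a[4],a[5] → [-1,5,6,-6,-3,10,1,0,-5,3,-4,7]
j=6: a[6]=1 ≤ 7 → i=5, swap a[5],a[6] → [-1,5,6,-6,-3,1,10,0,-5,3,-4,7]
j=7: a[7]=0 ≤ 7 → i=6, swap a[6],a[7] → [-1,5,6,-6,-3,1,0,10,-5,3,-4,7]
(after j=7) a = [-1,5,6,-6,-3,1,0,10,-5,3,-4,7]

[-1,5,6,-6,-3,1,0,10,-5,3,-4,7]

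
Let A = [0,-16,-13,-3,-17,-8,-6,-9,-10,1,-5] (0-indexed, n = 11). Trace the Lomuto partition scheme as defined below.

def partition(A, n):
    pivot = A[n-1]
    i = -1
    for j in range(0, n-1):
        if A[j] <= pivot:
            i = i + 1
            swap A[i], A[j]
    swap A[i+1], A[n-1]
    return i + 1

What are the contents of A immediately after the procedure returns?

pivot = A[10] = -5; i = -1
j=0: A[0]=0 > -5 → no swap
j=1: A[1]=-16 ≤ -5 → i=0, swap A[0],A[1] → [-16,0,-13,-3,-17,-8,-6,-9,-10,1,-5]
j=2: A[2]=-13 ≤ -5 → i=1, swap A[1],A[2] → [-16,-13,0,-3,-17,-8,-6,-9,-10,1,-5]
j=3: A[3]=-3 > -5 → no swap
j=4: A[4]=-17 ≤ -5 → i=2, swap A[2],A[4] → [-16,-13,-17,-3,0,-8,-6,-9,-10,1,-5]
j=5: A[5]=-8 ≤ -5 → i=3, swap A[3],A[5] → [-16,-13,-17,-8,0,-3,-6,-9,-10,1,-5]
j=6: A[6]=-6 ≤ -5 → i=4, swap A[4],A[6] → [-16,-13,-17,-8,-6,-3,0,-9,-10,1,-5]
j=7: A[7]=-9 ≤ -5 → i=5, swap A[5],A[7] → [-16,-13,-17,-8,-6,-9,0,-3,-10,1,-5]
j=8: A[8]=-10 ≤ -5 → i=6, swap A[6],A[8] → [-16,-13,-17,-8,-6,-9,-10,-3,0,1,-5]
j=9: A[9]=1 > -5 → no swap
final swap A[7],A[10] → [-16,-13,-17,-8,-6,-9,-10,-5,0,1,-3]; return 7

[-16,-13,-17,-8,-6,-9,-10,-5,0,1,-3]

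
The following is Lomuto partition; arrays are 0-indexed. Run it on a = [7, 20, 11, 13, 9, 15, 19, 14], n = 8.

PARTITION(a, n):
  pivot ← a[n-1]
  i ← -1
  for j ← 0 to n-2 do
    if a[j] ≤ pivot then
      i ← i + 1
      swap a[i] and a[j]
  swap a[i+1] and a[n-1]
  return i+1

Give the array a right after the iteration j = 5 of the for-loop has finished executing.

[7, 11, 13, 9, 20, 15, 19, 14]

pivot=14, i=-1
j=0: 7≤14, i=0, swap(0,0) ⇒ [7, 20, 11, 13, 9, 15, 19, 14]
j=1: 20>14, skip
j=2: 11≤14, i=1, swap(1,2) ⇒ [7, 11, 20, 13, 9, 15, 19, 14]
j=3: 13≤14, i=2, swap(2,3) ⇒ [7, 11, 13, 20, 9, 15, 19, 14]
j=4: 9≤14, i=3, swap(3,4) ⇒ [7, 11, 13, 9, 20, 15, 19, 14]
j=5: 15>14, skip
(after j=5) a = [7, 11, 13, 9, 20, 15, 19, 14]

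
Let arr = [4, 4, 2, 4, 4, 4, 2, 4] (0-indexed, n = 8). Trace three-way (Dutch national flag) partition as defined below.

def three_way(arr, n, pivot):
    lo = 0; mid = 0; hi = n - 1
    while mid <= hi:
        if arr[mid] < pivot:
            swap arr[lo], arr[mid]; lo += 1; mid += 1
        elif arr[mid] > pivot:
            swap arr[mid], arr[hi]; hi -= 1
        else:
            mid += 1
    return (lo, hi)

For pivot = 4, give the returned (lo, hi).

(2, 7)

pivot = 4; lo=0, mid=0, hi=7
arr[mid]=4=4: mid=1
arr[mid]=4=4: mid=2
arr[mid]=2<4: swap arr[0],arr[2]; lo=1,mid=3 → [2, 4, 4, 4, 4, 4, 2, 4]
arr[mid]=4=4: mid=4
arr[mid]=4=4: mid=5
arr[mid]=4=4: mid=6
arr[mid]=2<4: swap arr[1],arr[6]; lo=2,mid=7 → [2, 2, 4, 4, 4, 4, 4, 4]
arr[mid]=4=4: mid=8
end: lo=2, hi=7; arr = [2, 2, 4, 4, 4, 4, 4, 4]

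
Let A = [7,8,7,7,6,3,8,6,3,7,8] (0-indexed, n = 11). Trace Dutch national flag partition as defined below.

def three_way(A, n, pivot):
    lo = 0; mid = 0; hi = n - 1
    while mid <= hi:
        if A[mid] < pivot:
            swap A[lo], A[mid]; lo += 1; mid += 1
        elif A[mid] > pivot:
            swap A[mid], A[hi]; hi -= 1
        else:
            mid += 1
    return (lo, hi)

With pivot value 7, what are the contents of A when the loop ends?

lo=0 mid=0 hi=10
7=7: mid=1
8>7: swap(1,10), hi=9 ⇒ [7,8,7,7,6,3,8,6,3,7,8]
8>7: swap(1,9), hi=8 ⇒ [7,7,7,7,6,3,8,6,3,8,8]
7=7: mid=2
7=7: mid=3
7=7: mid=4
6<7: swap(0,4), lo=1 mid=5 ⇒ [6,7,7,7,7,3,8,6,3,8,8]
3<7: swap(1,5), lo=2 mid=6 ⇒ [6,3,7,7,7,7,8,6,3,8,8]
8>7: swap(6,8), hi=7 ⇒ [6,3,7,7,7,7,3,6,8,8,8]
3<7: swap(2,6), lo=3 mid=7 ⇒ [6,3,3,7,7,7,7,6,8,8,8]
6<7: swap(3,7), lo=4 mid=8 ⇒ [6,3,3,6,7,7,7,7,8,8,8]
done. lo=4 hi=7; A=[6,3,3,6,7,7,7,7,8,8,8]

[6,3,3,6,7,7,7,7,8,8,8]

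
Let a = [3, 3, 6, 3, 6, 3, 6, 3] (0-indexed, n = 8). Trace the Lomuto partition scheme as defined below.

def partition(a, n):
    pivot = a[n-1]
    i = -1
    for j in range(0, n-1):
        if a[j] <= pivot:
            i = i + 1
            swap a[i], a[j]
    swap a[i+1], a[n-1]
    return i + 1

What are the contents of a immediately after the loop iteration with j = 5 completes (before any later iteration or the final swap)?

pivot=3, i=-1
j=0: 3≤3, i=0, swap(0,0) ⇒ [3, 3, 6, 3, 6, 3, 6, 3]
j=1: 3≤3, i=1, swap(1,1) ⇒ [3, 3, 6, 3, 6, 3, 6, 3]
j=2: 6>3, skip
j=3: 3≤3, i=2, swap(2,3) ⇒ [3, 3, 3, 6, 6, 3, 6, 3]
j=4: 6>3, skip
j=5: 3≤3, i=3, swap(3,5) ⇒ [3, 3, 3, 3, 6, 6, 6, 3]
(after j=5) a = [3, 3, 3, 3, 6, 6, 6, 3]

[3, 3, 3, 3, 6, 6, 6, 3]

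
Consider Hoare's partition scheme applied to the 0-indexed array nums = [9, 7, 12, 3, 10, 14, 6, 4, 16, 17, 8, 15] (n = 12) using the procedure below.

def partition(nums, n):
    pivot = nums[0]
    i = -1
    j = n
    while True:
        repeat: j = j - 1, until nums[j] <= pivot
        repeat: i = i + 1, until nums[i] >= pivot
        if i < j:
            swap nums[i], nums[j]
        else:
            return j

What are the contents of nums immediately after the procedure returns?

[8, 7, 4, 3, 6, 14, 10, 12, 16, 17, 9, 15]

pivot = nums[0] = 9; i = -1, j = 12
j→10 (nums[10]=8≤9), i→0 (nums[0]=9≥9); i<j, swap → [8, 7, 12, 3, 10, 14, 6, 4, 16, 17, 9, 15]
j→7 (nums[7]=4≤9), i→2 (nums[2]=12≥9); i<j, swap → [8, 7, 4, 3, 10, 14, 6, 12, 16, 17, 9, 15]
j→6 (nums[6]=6≤9), i→4 (nums[4]=10≥9); i<j, swap → [8, 7, 4, 3, 6, 14, 10, 12, 16, 17, 9, 15]
j→4, i→5; i≥j, return j=4. nums = [8, 7, 4, 3, 6, 14, 10, 12, 16, 17, 9, 15]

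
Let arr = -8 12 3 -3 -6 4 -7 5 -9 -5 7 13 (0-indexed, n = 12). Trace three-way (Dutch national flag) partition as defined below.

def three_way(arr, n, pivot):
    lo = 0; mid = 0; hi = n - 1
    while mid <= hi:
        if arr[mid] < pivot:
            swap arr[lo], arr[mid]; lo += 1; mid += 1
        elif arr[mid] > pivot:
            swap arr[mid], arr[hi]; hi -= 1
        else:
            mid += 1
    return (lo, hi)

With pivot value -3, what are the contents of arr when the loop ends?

-8 -5 -9 -6 -7 -3 5 4 3 7 13 12

pivot = -3; lo=0, mid=0, hi=11
arr[mid]=-8<-3: swap arr[0],arr[0]; lo=1,mid=1 → -8 12 3 -3 -6 4 -7 5 -9 -5 7 13
arr[mid]=12>-3: swap arr[1],arr[11]; hi=10 → -8 13 3 -3 -6 4 -7 5 -9 -5 7 12
arr[mid]=13>-3: swap arr[1],arr[10]; hi=9 → -8 7 3 -3 -6 4 -7 5 -9 -5 13 12
arr[mid]=7>-3: swap arr[1],arr[9]; hi=8 → -8 -5 3 -3 -6 4 -7 5 -9 7 13 12
arr[mid]=-5<-3: swap arr[1],arr[1]; lo=2,mid=2 → -8 -5 3 -3 -6 4 -7 5 -9 7 13 12
arr[mid]=3>-3: swap arr[2],arr[8]; hi=7 → -8 -5 -9 -3 -6 4 -7 5 3 7 13 12
arr[mid]=-9<-3: swap arr[2],arr[2]; lo=3,mid=3 → -8 -5 -9 -3 -6 4 -7 5 3 7 13 12
arr[mid]=-3=-3: mid=4
arr[mid]=-6<-3: swap arr[3],arr[4]; lo=4,mid=5 → -8 -5 -9 -6 -3 4 -7 5 3 7 13 12
arr[mid]=4>-3: swap arr[5],arr[7]; hi=6 → -8 -5 -9 -6 -3 5 -7 4 3 7 13 12
arr[mid]=5>-3: swap arr[5],arr[6]; hi=5 → -8 -5 -9 -6 -3 -7 5 4 3 7 13 12
arr[mid]=-7<-3: swap arr[4],arr[5]; lo=5,mid=6 → -8 -5 -9 -6 -7 -3 5 4 3 7 13 12
end: lo=5, hi=5; arr = -8 -5 -9 -6 -7 -3 5 4 3 7 13 12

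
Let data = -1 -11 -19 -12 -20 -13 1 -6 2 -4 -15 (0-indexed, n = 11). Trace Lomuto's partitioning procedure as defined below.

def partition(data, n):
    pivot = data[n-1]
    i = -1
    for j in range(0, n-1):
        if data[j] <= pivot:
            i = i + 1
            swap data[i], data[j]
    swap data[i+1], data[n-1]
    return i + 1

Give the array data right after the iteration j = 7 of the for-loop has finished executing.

pivot=-15, i=-1
j=0: -1>-15, skip
j=1: -11>-15, skip
j=2: -19≤-15, i=0, swap(0,2) ⇒ -19 -11 -1 -12 -20 -13 1 -6 2 -4 -15
j=3: -12>-15, skip
j=4: -20≤-15, i=1, swap(1,4) ⇒ -19 -20 -1 -12 -11 -13 1 -6 2 -4 -15
j=5: -13>-15, skip
j=6: 1>-15, skip
j=7: -6>-15, skip
(after j=7) data = -19 -20 -1 -12 -11 -13 1 -6 2 -4 -15

-19 -20 -1 -12 -11 -13 1 -6 2 -4 -15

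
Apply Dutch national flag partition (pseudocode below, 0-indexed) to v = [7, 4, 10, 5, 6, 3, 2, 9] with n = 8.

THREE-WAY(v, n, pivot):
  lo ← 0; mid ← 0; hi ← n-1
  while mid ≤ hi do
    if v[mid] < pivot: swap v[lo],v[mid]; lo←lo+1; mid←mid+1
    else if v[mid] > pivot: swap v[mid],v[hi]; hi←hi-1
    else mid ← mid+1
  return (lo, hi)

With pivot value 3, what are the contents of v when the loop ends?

[2, 3, 5, 6, 10, 4, 9, 7]

pivot = 3; lo=0, mid=0, hi=7
v[mid]=7>3: swap v[0],v[7]; hi=6 → [9, 4, 10, 5, 6, 3, 2, 7]
v[mid]=9>3: swap v[0],v[6]; hi=5 → [2, 4, 10, 5, 6, 3, 9, 7]
v[mid]=2<3: swap v[0],v[0]; lo=1,mid=1 → [2, 4, 10, 5, 6, 3, 9, 7]
v[mid]=4>3: swap v[1],v[5]; hi=4 → [2, 3, 10, 5, 6, 4, 9, 7]
v[mid]=3=3: mid=2
v[mid]=10>3: swap v[2],v[4]; hi=3 → [2, 3, 6, 5, 10, 4, 9, 7]
v[mid]=6>3: swap v[2],v[3]; hi=2 → [2, 3, 5, 6, 10, 4, 9, 7]
v[mid]=5>3: swap v[2],v[2]; hi=1 → [2, 3, 5, 6, 10, 4, 9, 7]
end: lo=1, hi=1; v = [2, 3, 5, 6, 10, 4, 9, 7]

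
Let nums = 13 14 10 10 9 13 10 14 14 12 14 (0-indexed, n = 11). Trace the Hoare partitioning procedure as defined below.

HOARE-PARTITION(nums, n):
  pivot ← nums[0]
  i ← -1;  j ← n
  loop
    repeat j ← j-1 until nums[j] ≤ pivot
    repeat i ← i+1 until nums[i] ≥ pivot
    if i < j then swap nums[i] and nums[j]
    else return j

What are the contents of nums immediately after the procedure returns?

pivot=13
j stops at 9 (12), i stops at 0 (13); swap ⇒ 12 14 10 10 9 13 10 14 14 13 14
j stops at 6 (10), i stops at 1 (14); swap ⇒ 12 10 10 10 9 13 14 14 14 13 14
j stops at 5, i stops at 5; i≥j ⇒ return 5. nums=12 10 10 10 9 13 14 14 14 13 14

12 10 10 10 9 13 14 14 14 13 14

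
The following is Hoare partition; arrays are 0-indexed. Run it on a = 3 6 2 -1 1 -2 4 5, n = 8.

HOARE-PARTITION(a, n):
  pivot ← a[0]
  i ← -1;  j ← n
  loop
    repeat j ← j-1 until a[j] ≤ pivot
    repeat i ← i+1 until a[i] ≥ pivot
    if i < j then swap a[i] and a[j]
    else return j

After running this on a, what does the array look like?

-2 1 2 -1 6 3 4 5

pivot = a[0] = 3; i = -1, j = 8
j→5 (a[5]=-2≤3), i→0 (a[0]=3≥3); i<j, swap → -2 6 2 -1 1 3 4 5
j→4 (a[4]=1≤3), i→1 (a[1]=6≥3); i<j, swap → -2 1 2 -1 6 3 4 5
j→3, i→4; i≥j, return j=3. a = -2 1 2 -1 6 3 4 5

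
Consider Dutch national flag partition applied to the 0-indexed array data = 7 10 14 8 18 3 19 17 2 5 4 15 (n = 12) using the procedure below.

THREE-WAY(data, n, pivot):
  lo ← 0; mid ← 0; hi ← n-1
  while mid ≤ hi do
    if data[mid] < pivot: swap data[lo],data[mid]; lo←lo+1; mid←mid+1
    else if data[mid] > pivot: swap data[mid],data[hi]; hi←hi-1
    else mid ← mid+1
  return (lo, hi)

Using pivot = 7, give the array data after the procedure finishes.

pivot = 7; lo=0, mid=0, hi=11
data[mid]=7=7: mid=1
data[mid]=10>7: swap data[1],data[11]; hi=10 → 7 15 14 8 18 3 19 17 2 5 4 10
data[mid]=15>7: swap data[1],data[10]; hi=9 → 7 4 14 8 18 3 19 17 2 5 15 10
data[mid]=4<7: swap data[0],data[1]; lo=1,mid=2 → 4 7 14 8 18 3 19 17 2 5 15 10
data[mid]=14>7: swap data[2],data[9]; hi=8 → 4 7 5 8 18 3 19 17 2 14 15 10
data[mid]=5<7: swap data[1],data[2]; lo=2,mid=3 → 4 5 7 8 18 3 19 17 2 14 15 10
data[mid]=8>7: swap data[3],data[8]; hi=7 → 4 5 7 2 18 3 19 17 8 14 15 10
data[mid]=2<7: swap data[2],data[3]; lo=3,mid=4 → 4 5 2 7 18 3 19 17 8 14 15 10
data[mid]=18>7: swap data[4],data[7]; hi=6 → 4 5 2 7 17 3 19 18 8 14 15 10
data[mid]=17>7: swap data[4],data[6]; hi=5 → 4 5 2 7 19 3 17 18 8 14 15 10
data[mid]=19>7: swap data[4],data[5]; hi=4 → 4 5 2 7 3 19 17 18 8 14 15 10
data[mid]=3<7: swap data[3],data[4]; lo=4,mid=5 → 4 5 2 3 7 19 17 18 8 14 15 10
end: lo=4, hi=4; data = 4 5 2 3 7 19 17 18 8 14 15 10

4 5 2 3 7 19 17 18 8 14 15 10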